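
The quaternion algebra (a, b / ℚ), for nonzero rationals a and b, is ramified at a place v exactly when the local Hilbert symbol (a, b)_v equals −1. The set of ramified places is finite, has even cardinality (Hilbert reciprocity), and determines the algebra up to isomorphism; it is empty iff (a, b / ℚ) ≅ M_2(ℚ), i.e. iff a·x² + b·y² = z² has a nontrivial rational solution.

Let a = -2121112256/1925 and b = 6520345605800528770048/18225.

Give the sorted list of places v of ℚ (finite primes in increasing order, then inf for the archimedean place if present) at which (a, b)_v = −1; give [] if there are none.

[11, 17]

Mod squares: a ≡ -4824127, b ≡ 5797. Check v ∈ {∞, 2, 3, 5, 7, 11, 17, 23, 31, 43, 47}.
v=17: a=17^0·(≡12), b=17^1·(≡15) mod 17; (12|17)=-1, (15|17)=+1; (−1)^{0·1·8}·(-1)^1·(+1)^0 = -1.
v=43: a=43^1·(≡14), b=43^2·(≡10) mod 43; (14|43)=+1, (10|43)=+1; (−1)^{1·2·21}·(+1)^2·(+1)^1 = +1.
v=5: a=5^-2·(≡2), b=5^-2·(≡2) mod 5; (2|5)=-1, (2|5)=-1; (−1)^{-2·-2·2}·(-1)^-2·(-1)^-2 = +1.
v=47: a=47^1·(≡42), b=47^2·(≡32) mod 47; (42|47)=+1, (32|47)=+1; (−1)^{1·2·23}·(+1)^2·(+1)^1 = +1.
v=7: a=7^-1·(≡5), b=7^0·(≡1) mod 7; (5|7)=-1, (1|7)=+1; (−1)^{-1·0·3}·(-1)^0·(+1)^-1 = +1.
v=2: v_2(a)=6, v_2(b)=10; units ≡ 1, 5 (mod 8); ε·ε+αω+βω = 0·0+6·1+10·0 ≡ 0  ⇒  (a,b)_2 = +1.
v=3: a=3^0·(≡2), b=3^-6·(≡1) mod 3; (2|3)=-1, (1|3)=+1; (−1)^{0·-6·1}·(-1)^-6·(+1)^0 = +1.
v=11: a=11^-1·(≡10), b=11^1·(≡7) mod 11; (10|11)=-1, (7|11)=-1; (−1)^{-1·1·5}·(-1)^1·(-1)^-1 = -1.
v=31: a=31^1·(≡23), b=31^3·(≡14) mod 31; (23|31)=-1, (14|31)=+1; (−1)^{1·3·15}·(-1)^3·(+1)^1 = +1.
v=23: a=23^2·(≡4), b=23^4·(≡9) mod 23; (4|23)=+1, (9|23)=+1; (−1)^{2·4·11}·(+1)^4·(+1)^2 = +1.
v=∞: -4824127 < 0 and 5797 > 0  ⇒  (a,b)_∞ = +1.
|Ram(-4824127, 5797)| = 2, even; anisotropic at {11, 17}.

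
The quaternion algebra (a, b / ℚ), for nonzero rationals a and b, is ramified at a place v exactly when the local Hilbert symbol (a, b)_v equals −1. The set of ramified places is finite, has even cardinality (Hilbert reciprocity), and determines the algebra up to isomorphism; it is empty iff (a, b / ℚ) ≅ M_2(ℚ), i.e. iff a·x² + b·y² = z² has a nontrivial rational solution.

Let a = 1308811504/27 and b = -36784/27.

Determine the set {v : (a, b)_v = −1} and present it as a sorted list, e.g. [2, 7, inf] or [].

[7, 13, 17, 19]

(a, b) ≡ (2028117, -57) mod (ℚ^×)²; places V = {2, 3, 7, 11, 13, 17, 19, 23, ∞}.
(a,b)_3: α=-3, u≡1; β=-3, v≡2 (mod 3); (1|3)=+1, (2|3)=-1; sign (−1)^1·+1^-3·-1^-3 = +1.
(a,b)_∞: sgn(2028117)=+, sgn(-57)=−, so +1.
(a,b)_23: α=1, u≡22; β=0, v≡4 (mod 23); (22|23)=-1, (4|23)=+1; sign (−1)^0·-1^0·+1^1 = +1.
(a,b)_19: α=1, u≡11; β=1, v≡5 (mod 19); (11|19)=+1, (5|19)=+1; sign (−1)^1·+1^1·+1^1 = -1.
(a,b)_17: α=1, u≡6; β=0, v≡14 (mod 17); (6|17)=-1, (14|17)=-1; sign (−1)^0·-1^0·-1^1 = -1.
(a,b)_7: α=1, u≡1; β=0, v≡6 (mod 7); (1|7)=+1, (6|7)=-1; sign (−1)^0·+1^0·-1^1 = -1.
(a,b)_13: α=1, u≡10; β=0, v≡6 (mod 13); (10|13)=+1, (6|13)=-1; sign (−1)^0·+1^0·-1^1 = -1.
(a,b)_11: α=2, u≡1; β=2, v≡3 (mod 11); (1|11)=+1, (3|11)=+1; sign (−1)^0·+1^2·+1^2 = +1.
(a,b)_2: α=4, β=4; u≡5, v≡7 (mod 8); ε(u)ε(v)=0·1, αω(v)=4·0, βω(u)=4·1; sum ≡ 0  ⇒  +1.
(2028117, -57 / ℚ) ramifies at {7, 13, 17, 19}: a division algebra.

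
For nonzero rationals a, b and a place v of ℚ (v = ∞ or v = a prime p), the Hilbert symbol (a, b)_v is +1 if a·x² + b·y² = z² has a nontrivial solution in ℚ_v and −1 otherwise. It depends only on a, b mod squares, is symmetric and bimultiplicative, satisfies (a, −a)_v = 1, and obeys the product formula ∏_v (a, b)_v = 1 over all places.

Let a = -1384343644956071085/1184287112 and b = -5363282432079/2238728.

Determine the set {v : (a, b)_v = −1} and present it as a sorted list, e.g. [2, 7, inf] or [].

[2, 5, 11, inf]

Mod squares: a ≡ -35530, b ≡ -8398. Check v ∈ {∞, 2, 3, 5, 11, 13, 17, 19, 23}.
v=11: a=11^3·(≡1), b=11^2·(≡6) mod 11; (1|11)=+1, (6|11)=-1; (−1)^{3·2·5}·(+1)^2·(-1)^3 = -1.
v=5: a=5^1·(≡4), b=5^0·(≡2) mod 5; (4|5)=+1, (2|5)=-1; (−1)^{1·0·2}·(+1)^0·(-1)^1 = -1.
v=2: v_2(a)=-3, v_2(b)=-3; units ≡ 3, 1 (mod 8); ε·ε+αω+βω = 1·0+-3·0+-3·1 ≡ 1  ⇒  (a,b)_2 = -1.
v=23: a=23^-6·(≡15), b=23^-4·(≡17) mod 23; (15|23)=-1, (17|23)=-1; (−1)^{-6·-4·11}·(-1)^-4·(-1)^-6 = +1.
v=13: a=13^2·(≡4), b=13^1·(≡9) mod 13; (4|13)=+1, (9|13)=+1; (−1)^{2·1·6}·(+1)^1·(+1)^2 = +1.
v=3: a=3^4·(≡2), b=3^4·(≡2) mod 3; (2|3)=-1, (2|3)=-1; (−1)^{4·4·1}·(-1)^4·(-1)^4 = +1.
v=17: a=17^1·(≡4), b=17^1·(≡2) mod 17; (4|17)=+1, (2|17)=+1; (−1)^{1·1·8}·(+1)^1·(+1)^1 = +1.
v=19: a=19^7·(≡17), b=19^5·(≡10) mod 19; (17|19)=+1, (10|19)=-1; (−1)^{7·5·9}·(+1)^5·(-1)^7 = +1.
v=∞: -35530 < 0 and -8398 < 0  ⇒  (a,b)_∞ = -1.
(-35530, -8398 / ℚ) ramifies at {2, 5, 11, ∞}: a division algebra.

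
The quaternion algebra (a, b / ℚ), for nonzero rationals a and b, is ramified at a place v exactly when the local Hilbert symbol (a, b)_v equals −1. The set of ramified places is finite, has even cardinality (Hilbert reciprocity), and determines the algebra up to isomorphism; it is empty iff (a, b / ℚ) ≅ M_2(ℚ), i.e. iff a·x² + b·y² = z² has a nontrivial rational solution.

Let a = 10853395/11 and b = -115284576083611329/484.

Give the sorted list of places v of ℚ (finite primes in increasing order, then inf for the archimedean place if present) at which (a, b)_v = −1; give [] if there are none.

Mod squares: a ≡ 413105, b ≡ -41. Check v ∈ {∞, 2, 3, 5, 7, 11, 17, 19, 29, 37, 41}.
v=11: a=11^-1·(≡3), b=11^-2·(≡3) mod 11; (3|11)=+1, (3|11)=+1; (−1)^{-1·-2·5}·(+1)^-2·(+1)^-1 = +1.
v=2: v_2(a)=0, v_2(b)=-2; units ≡ 1, 7 (mod 8); ε·ε+αω+βω = 0·1+0·0+-2·0 ≡ 0  ⇒  (a,b)_2 = +1.
v=41: a=41^0·(≡11), b=41^1·(≡32) mod 41; (11|41)=-1, (32|41)=+1; (−1)^{0·1·20}·(-1)^1·(+1)^0 = -1.
v=17: a=17^2·(≡11), b=17^4·(≡5) mod 17; (11|17)=-1, (5|17)=-1; (−1)^{2·4·8}·(-1)^4·(-1)^2 = +1.
v=37: a=37^1·(≡10), b=37^2·(≡21) mod 37; (10|37)=+1, (21|37)=+1; (−1)^{1·2·18}·(+1)^2·(+1)^1 = +1.
v=5: a=5^1·(≡4), b=5^0·(≡4) mod 5; (4|5)=+1, (4|5)=+1; (−1)^{1·0·2}·(+1)^0·(+1)^1 = +1.
v=3: a=3^0·(≡2), b=3^4·(≡1) mod 3; (2|3)=-1, (1|3)=+1; (−1)^{0·4·1}·(-1)^4·(+1)^0 = +1.
v=19: a=19^0·(≡4), b=19^2·(≡6) mod 19; (4|19)=+1, (6|19)=+1; (−1)^{0·2·9}·(+1)^2·(+1)^0 = +1.
v=7: a=7^1·(≡5), b=7^0·(≡4) mod 7; (5|7)=-1, (4|7)=+1; (−1)^{1·0·3}·(-1)^0·(+1)^1 = +1.
v=∞: 413105 > 0 and -41 < 0  ⇒  (a,b)_∞ = +1.
v=29: a=29^1·(≡22), b=29^2·(≡14) mod 29; (22|29)=+1, (14|29)=-1; (−1)^{1·2·14}·(+1)^2·(-1)^1 = -1.
|Ram(413105, -41)| = 2, even; anisotropic at {29, 41}.

[29, 41]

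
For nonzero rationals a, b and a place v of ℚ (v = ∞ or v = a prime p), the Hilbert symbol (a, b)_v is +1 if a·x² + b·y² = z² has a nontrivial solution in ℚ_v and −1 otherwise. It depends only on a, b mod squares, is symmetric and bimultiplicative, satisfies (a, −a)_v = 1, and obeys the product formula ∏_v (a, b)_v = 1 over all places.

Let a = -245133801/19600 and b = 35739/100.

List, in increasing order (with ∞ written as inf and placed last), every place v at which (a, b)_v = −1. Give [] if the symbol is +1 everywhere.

Mod squares: a ≡ -209, b ≡ 11. Check v ∈ {∞, 2, 3, 5, 7, 11, 19}.
v=7: a=7^-2·(≡4), b=7^0·(≡2) mod 7; (4|7)=+1, (2|7)=+1; (−1)^{-2·0·3}·(+1)^0·(+1)^-2 = +1.
v=19: a=19^5·(≡10), b=19^2·(≡16) mod 19; (10|19)=-1, (16|19)=+1; (−1)^{5·2·9}·(-1)^2·(+1)^5 = +1.
v=∞: -209 < 0 and 11 > 0  ⇒  (a,b)_∞ = +1.
v=3: a=3^2·(≡1), b=3^2·(≡2) mod 3; (1|3)=+1, (2|3)=-1; (−1)^{2·2·1}·(+1)^2·(-1)^2 = +1.
v=2: v_2(a)=-4, v_2(b)=-2; units ≡ 7, 3 (mod 8); ε·ε+αω+βω = 1·1+-4·1+-2·0 ≡ 1  ⇒  (a,b)_2 = -1.
v=11: a=11^1·(≡1), b=11^1·(≡4) mod 11; (1|11)=+1, (4|11)=+1; (−1)^{1·1·5}·(+1)^1·(+1)^1 = -1.
v=5: a=5^-2·(≡1), b=5^-2·(≡1) mod 5; (1|5)=+1, (1|5)=+1; (−1)^{-2·-2·2}·(+1)^-2·(+1)^-2 = +1.
Ram(-209, 11) = {2, 11}; no ℚ_2-point on the conic.

[2, 11]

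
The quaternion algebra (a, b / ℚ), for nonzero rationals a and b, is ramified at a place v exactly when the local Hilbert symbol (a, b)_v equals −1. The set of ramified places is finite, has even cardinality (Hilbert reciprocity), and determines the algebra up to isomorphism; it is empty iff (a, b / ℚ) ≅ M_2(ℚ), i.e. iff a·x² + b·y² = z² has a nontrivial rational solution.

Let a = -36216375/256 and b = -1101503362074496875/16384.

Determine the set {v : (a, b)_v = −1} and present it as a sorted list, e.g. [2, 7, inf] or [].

[3, inf]

Mod squares: a ≡ -1448655, b ≡ -20995. Check v ∈ {∞, 2, 3, 5, 13, 17, 19, 23}.
v=2: v_2(a)=-8, v_2(b)=-14; units ≡ 1, 5 (mod 8); ε·ε+αω+βω = 0·0+-8·1+-14·0 ≡ 0  ⇒  (a,b)_2 = +1.
v=5: a=5^3·(≡4), b=5^5·(≡4) mod 5; (4|5)=+1, (4|5)=+1; (−1)^{3·5·2}·(+1)^5·(+1)^3 = +1.
v=∞: -1448655 < 0 and -20995 < 0  ⇒  (a,b)_∞ = -1.
v=3: a=3^1·(≡1), b=3^2·(≡2) mod 3; (1|3)=+1, (2|3)=-1; (−1)^{1·2·1}·(+1)^2·(-1)^1 = -1.
v=19: a=19^1·(≡14), b=19^3·(≡7) mod 19; (14|19)=-1, (7|19)=+1; (−1)^{1·3·9}·(-1)^3·(+1)^1 = +1.
v=13: a=13^1·(≡10), b=13^3·(≡4) mod 13; (10|13)=+1, (4|13)=+1; (−1)^{1·3·6}·(+1)^3·(+1)^1 = +1.
v=23: a=23^1·(≡8), b=23^2·(≡6) mod 23; (8|23)=+1, (6|23)=+1; (−1)^{1·2·11}·(+1)^2·(+1)^1 = +1.
v=17: a=17^1·(≡14), b=17^3·(≡10) mod 17; (14|17)=-1, (10|17)=-1; (−1)^{1·3·8}·(-1)^3·(-1)^1 = +1.
|Ram(-1448655, -20995)| = 2, even; anisotropic at {3, ∞}.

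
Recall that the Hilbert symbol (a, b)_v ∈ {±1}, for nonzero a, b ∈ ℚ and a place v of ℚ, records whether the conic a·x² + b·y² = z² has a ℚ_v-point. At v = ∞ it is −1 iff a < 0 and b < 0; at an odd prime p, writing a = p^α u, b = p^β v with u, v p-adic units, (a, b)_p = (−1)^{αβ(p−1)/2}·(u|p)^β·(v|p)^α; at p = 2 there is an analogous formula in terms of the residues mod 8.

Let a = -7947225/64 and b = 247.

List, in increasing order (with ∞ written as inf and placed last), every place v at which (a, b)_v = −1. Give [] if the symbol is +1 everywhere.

[2, 19]

(a, b) ≡ (-209, 247) mod (ℚ^×)²; places V = {2, 3, 5, 11, 13, 19, ∞}.
(a,b)_13: α=2, u≡4; β=1, v≡6 (mod 13); (4|13)=+1, (6|13)=-1; sign (−1)^0·+1^1·-1^2 = +1.
(a,b)_5: α=2, u≡4; β=0, v≡2 (mod 5); (4|5)=+1, (2|5)=-1; sign (−1)^0·+1^0·-1^2 = +1.
(a,b)_11: α=1, u≡3; β=0, v≡5 (mod 11); (3|11)=+1, (5|11)=+1; sign (−1)^0·+1^0·+1^1 = +1.
(a,b)_2: α=-6, β=0; u≡7, v≡7 (mod 8); ε(u)ε(v)=1·1, αω(v)=-6·0, βω(u)=0·0; sum ≡ 1  ⇒  -1.
(a,b)_3: α=2, u≡1; β=0, v≡1 (mod 3); (1|3)=+1, (1|3)=+1; sign (−1)^0·+1^0·+1^2 = +1.
(a,b)_19: α=1, u≡15; β=1, v≡13 (mod 19); (15|19)=-1, (13|19)=-1; sign (−1)^1·-1^1·-1^1 = -1.
(a,b)_∞: sgn(-209)=−, sgn(247)=+, so +1.
|Ram(-209, 247)| = 2, even; anisotropic at {2, 19}.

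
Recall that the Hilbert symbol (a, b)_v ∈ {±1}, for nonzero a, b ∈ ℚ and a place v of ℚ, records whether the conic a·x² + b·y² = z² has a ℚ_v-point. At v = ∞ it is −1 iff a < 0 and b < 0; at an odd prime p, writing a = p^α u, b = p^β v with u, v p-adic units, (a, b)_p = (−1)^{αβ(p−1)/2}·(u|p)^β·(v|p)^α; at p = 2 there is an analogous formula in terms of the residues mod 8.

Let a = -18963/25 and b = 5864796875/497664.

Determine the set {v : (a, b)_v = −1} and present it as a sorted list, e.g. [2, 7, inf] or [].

(a, b) ≡ (-43, 1218) mod (ℚ^×)²; places V = {2, 3, 5, 7, 29, 43, ∞}.
(a,b)_∞: sgn(-43)=−, sgn(1218)=+, so +1.
(a,b)_2: α=0, β=-11; u≡5, v≡1 (mod 8); ε(u)ε(v)=0·0, αω(v)=0·0, βω(u)=-11·1; sum ≡ 1  ⇒  -1.
(a,b)_43: α=1, u≡3; β=2, v≡25 (mod 43); (3|43)=-1, (25|43)=+1; sign (−1)^0·-1^2·+1^1 = +1.
(a,b)_29: α=0, u≡21; β=1, v≡5 (mod 29); (21|29)=-1, (5|29)=+1; sign (−1)^0·-1^1·+1^0 = -1.
(a,b)_3: α=2, u≡2; β=-5, v≡1 (mod 3); (2|3)=-1, (1|3)=+1; sign (−1)^0·-1^-5·+1^2 = -1.
(a,b)_5: α=-2, u≡2; β=6, v≡3 (mod 5); (2|5)=-1, (3|5)=-1; sign (−1)^0·-1^6·-1^-2 = +1.
(a,b)_7: α=2, u≡3; β=1, v≡6 (mod 7); (3|7)=-1, (6|7)=-1; sign (−1)^0·-1^1·-1^2 = -1.
(-43, 1218 / ℚ) ramifies at {2, 3, 7, 29}: a division algebra.

[2, 3, 7, 29]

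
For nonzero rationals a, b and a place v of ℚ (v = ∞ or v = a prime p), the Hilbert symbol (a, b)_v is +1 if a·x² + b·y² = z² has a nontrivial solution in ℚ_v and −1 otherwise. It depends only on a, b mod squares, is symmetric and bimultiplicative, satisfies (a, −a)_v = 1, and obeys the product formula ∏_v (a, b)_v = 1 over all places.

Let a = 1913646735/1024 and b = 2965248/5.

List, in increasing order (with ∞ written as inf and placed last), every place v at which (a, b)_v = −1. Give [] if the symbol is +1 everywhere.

(a, b) ≡ (15015, 715) mod (ℚ^×)²; places V = {2, 3, 5, 7, 11, 13, 17, ∞}.
(a,b)_7: α=3, u≡6; β=0, v≡4 (mod 7); (6|7)=-1, (4|7)=+1; sign (−1)^0·-1^0·+1^3 = +1.
(a,b)_3: α=3, u≡1; β=4, v≡1 (mod 3); (1|3)=+1, (1|3)=+1; sign (−1)^0·+1^4·+1^3 = +1.
(a,b)_∞: sgn(15015)=+, sgn(715)=+, so +1.
(a,b)_17: α=2, u≡16; β=0, v≡8 (mod 17); (16|17)=+1, (8|17)=+1; sign (−1)^0·+1^0·+1^2 = +1.
(a,b)_13: α=1, u≡11; β=1, v≡10 (mod 13); (11|13)=-1, (10|13)=+1; sign (−1)^0·-1^1·+1^1 = -1.
(a,b)_2: α=-10, β=8; u≡7, v≡3 (mod 8); ε(u)ε(v)=1·1, αω(v)=-10·1, βω(u)=8·0; sum ≡ 1  ⇒  -1.
(a,b)_11: α=1, u≡3; β=1, v≡7 (mod 11); (3|11)=+1, (7|11)=-1; sign (−1)^1·+1^1·-1^1 = +1.
(a,b)_5: α=1, u≡3; β=-1, v≡3 (mod 5); (3|5)=-1, (3|5)=-1; sign (−1)^0·-1^-1·-1^1 = +1.
(15015, 715 / ℚ) ramifies at {2, 13}: a division algebra.

[2, 13]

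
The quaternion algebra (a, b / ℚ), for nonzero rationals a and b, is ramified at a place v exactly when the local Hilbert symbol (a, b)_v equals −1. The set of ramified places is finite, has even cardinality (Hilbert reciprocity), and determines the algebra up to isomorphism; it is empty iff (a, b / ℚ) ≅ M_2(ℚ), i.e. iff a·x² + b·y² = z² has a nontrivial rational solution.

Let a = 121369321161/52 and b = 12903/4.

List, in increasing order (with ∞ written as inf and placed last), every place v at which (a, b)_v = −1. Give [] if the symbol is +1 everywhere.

[11, 13]

(a, b) ≡ (13, 12903) mod (ℚ^×)²; places V = {2, 3, 11, 13, 17, 23, ∞}.
(a,b)_∞: sgn(13)=+, sgn(12903)=+, so +1.
(a,b)_13: α=-1, u≡9; β=0, v≡5 (mod 13); (9|13)=+1, (5|13)=-1; sign (−1)^0·+1^0·-1^-1 = -1.
(a,b)_2: α=-2, β=-2; u≡5, v≡7 (mod 8); ε(u)ε(v)=0·1, αω(v)=-2·0, βω(u)=-2·1; sum ≡ 0  ⇒  +1.
(a,b)_17: α=2, u≡13; β=1, v≡7 (mod 17); (13|17)=+1, (7|17)=-1; sign (−1)^0·+1^1·-1^2 = +1.
(a,b)_3: α=8, u≡1; β=1, v≡2 (mod 3); (1|3)=+1, (2|3)=-1; sign (−1)^0·+1^1·-1^8 = +1.
(a,b)_11: α=2, u≡6; β=1, v≡10 (mod 11); (6|11)=-1, (10|11)=-1; sign (−1)^0·-1^1·-1^2 = -1.
(a,b)_23: α=2, u≡9; β=1, v≡8 (mod 23); (9|23)=+1, (8|23)=+1; sign (−1)^0·+1^1·+1^2 = +1.
(13, 12903 / ℚ) ramifies at {11, 13}: a division algebra.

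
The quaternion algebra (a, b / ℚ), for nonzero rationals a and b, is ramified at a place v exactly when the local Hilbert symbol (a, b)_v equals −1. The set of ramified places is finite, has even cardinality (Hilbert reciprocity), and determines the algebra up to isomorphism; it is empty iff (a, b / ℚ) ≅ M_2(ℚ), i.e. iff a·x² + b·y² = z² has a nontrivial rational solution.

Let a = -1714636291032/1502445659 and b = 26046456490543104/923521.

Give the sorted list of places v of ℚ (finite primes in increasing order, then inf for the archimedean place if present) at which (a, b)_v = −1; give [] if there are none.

(a, b) ≡ (-1122, 7106) mod (ℚ^×)²; places V = {2, 3, 7, 11, 13, 17, 19, 29, 31, 37, ∞}.
(a,b)_17: α=1, u≡15; β=1, v≡14 (mod 17); (15|17)=+1, (14|17)=-1; sign (−1)^0·+1^1·-1^1 = -1.
(a,b)_29: α=-2, u≡5; β=0, v≡24 (mod 29); (5|29)=+1, (24|29)=+1; sign (−1)^0·+1^0·+1^-2 = +1.
(a,b)_13: α=-2, u≡10; β=0, v≡5 (mod 13); (10|13)=+1, (5|13)=-1; sign (−1)^0·+1^0·-1^-2 = +1.
(a,b)_37: α=0, u≡11; β=2, v≡19 (mod 37); (11|37)=+1, (19|37)=-1; sign (−1)^0·+1^2·-1^0 = +1.
(a,b)_2: α=3, β=11; u≡7, v≡1 (mod 8); ε(u)ε(v)=1·0, αω(v)=3·0, βω(u)=11·0; sum ≡ 0  ⇒  +1.
(a,b)_19: α=0, u≡8; β=1, v≡15 (mod 19); (8|19)=-1, (15|19)=-1; sign (−1)^0·-1^1·-1^0 = -1.
(a,b)_31: α=-2, u≡14; β=-4, v≡7 (mod 31); (14|31)=+1, (7|31)=+1; sign (−1)^0·+1^-4·+1^-2 = +1.
(a,b)_7: α=8, u≡5; β=4, v≡1 (mod 7); (5|7)=-1, (1|7)=+1; sign (−1)^0·-1^4·+1^8 = +1.
(a,b)_3: α=7, u≡1; β=2, v≡2 (mod 3); (1|3)=+1, (2|3)=-1; sign (−1)^0·+1^2·-1^7 = -1.
(a,b)_∞: sgn(-1122)=−, sgn(7106)=+, so +1.
(a,b)_11: α=-1, u≡2; β=3, v≡7 (mod 11); (2|11)=-1, (7|11)=-1; sign (−1)^1·-1^3·-1^-1 = -1.
Ram(-1122, 7106) = {3, 11, 17, 19}; no ℚ_3-point on the conic.

[3, 11, 17, 19]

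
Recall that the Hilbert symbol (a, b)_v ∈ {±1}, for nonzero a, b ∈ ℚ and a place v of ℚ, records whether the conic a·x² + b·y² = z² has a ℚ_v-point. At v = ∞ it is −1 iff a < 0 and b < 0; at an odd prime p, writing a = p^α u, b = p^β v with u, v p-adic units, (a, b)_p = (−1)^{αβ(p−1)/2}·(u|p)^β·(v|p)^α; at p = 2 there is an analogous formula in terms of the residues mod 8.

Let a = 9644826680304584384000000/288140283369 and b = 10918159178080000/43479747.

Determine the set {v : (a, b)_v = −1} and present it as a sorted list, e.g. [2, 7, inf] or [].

(a, b) ≡ (11, 602301) mod (ℚ^×)²; places V = {2, 3, 5, 7, 11, 23, 29, 43, 47, 53, ∞}.
(a,b)_11: α=3, u≡5; β=2, v≡7 (mod 11); (5|11)=+1, (7|11)=-1; sign (−1)^0·+1^2·-1^3 = -1.
(a,b)_29: α=2, u≡12; β=1, v≡1 (mod 29); (12|29)=-1, (1|29)=+1; sign (−1)^0·-1^1·+1^2 = -1.
(a,b)_53: α=2, u≡1; β=2, v≡36 (mod 53); (1|53)=+1, (36|53)=+1; sign (−1)^0·+1^2·+1^2 = +1.
(a,b)_3: α=-10, u≡2; β=-9, v≡1 (mod 3); (2|3)=-1, (1|3)=+1; sign (−1)^0·-1^-9·+1^-10 = -1.
(a,b)_23: α=2, u≡7; β=1, v≡6 (mod 23); (7|23)=-1, (6|23)=+1; sign (−1)^0·-1^1·+1^2 = -1.
(a,b)_2: α=12, β=8; u≡3, v≡5 (mod 8); ε(u)ε(v)=1·0, αω(v)=12·1, βω(u)=8·1; sum ≡ 0  ⇒  +1.
(a,b)_7: α=2, u≡1; β=1, v≡5 (mod 7); (1|7)=+1, (5|7)=-1; sign (−1)^0·+1^1·-1^2 = +1.
(a,b)_∞: sgn(11)=+, sgn(602301)=+, so +1.
(a,b)_5: α=6, u≡4; β=4, v≡4 (mod 5); (4|5)=+1, (4|5)=+1; sign (−1)^0·+1^4·+1^6 = +1.
(a,b)_47: α=-4, u≡43; β=-2, v≡23 (mod 47); (43|47)=-1, (23|47)=-1; sign (−1)^0·-1^-2·-1^-4 = +1.
(a,b)_43: α=2, u≡17; β=1, v≡7 (mod 43); (17|43)=+1, (7|43)=-1; sign (−1)^0·+1^1·-1^2 = +1.
(11, 602301 / ℚ) ramifies at {3, 11, 23, 29}: a division algebra.

[3, 11, 23, 29]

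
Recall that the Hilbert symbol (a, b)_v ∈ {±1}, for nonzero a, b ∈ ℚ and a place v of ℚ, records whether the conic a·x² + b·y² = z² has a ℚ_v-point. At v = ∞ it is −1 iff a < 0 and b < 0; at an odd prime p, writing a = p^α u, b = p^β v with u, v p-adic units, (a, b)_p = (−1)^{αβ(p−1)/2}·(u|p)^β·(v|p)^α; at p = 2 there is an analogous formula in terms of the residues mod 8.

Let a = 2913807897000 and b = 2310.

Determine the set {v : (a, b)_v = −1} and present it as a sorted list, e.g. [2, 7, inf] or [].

[5, 11]

Mod squares: a ≡ 2730, b ≡ 2310. Check v ∈ {∞, 2, 3, 5, 7, 11, 13}.
v=7: a=7^1·(≡5), b=7^1·(≡1) mod 7; (5|7)=-1, (1|7)=+1; (−1)^{1·1·3}·(-1)^1·(+1)^1 = +1.
v=3: a=3^7·(≡1), b=3^1·(≡2) mod 3; (1|3)=+1, (2|3)=-1; (−1)^{7·1·1}·(+1)^1·(-1)^7 = +1.
v=11: a=11^4·(≡6), b=11^1·(≡1) mod 11; (6|11)=-1, (1|11)=+1; (−1)^{4·1·5}·(-1)^1·(+1)^4 = -1.
v=13: a=13^1·(≡2), b=13^0·(≡9) mod 13; (2|13)=-1, (9|13)=+1; (−1)^{1·0·6}·(-1)^0·(+1)^1 = +1.
v=∞: 2730 > 0 and 2310 > 0  ⇒  (a,b)_∞ = +1.
v=2: v_2(a)=3, v_2(b)=1; units ≡ 5, 3 (mod 8); ε·ε+αω+βω = 0·1+3·1+1·1 ≡ 0  ⇒  (a,b)_2 = +1.
v=5: a=5^3·(≡1), b=5^1·(≡2) mod 5; (1|5)=+1, (2|5)=-1; (−1)^{3·1·2}·(+1)^1·(-1)^3 = -1.
(2730, 2310 / ℚ) ramifies at {5, 11}: a division algebra.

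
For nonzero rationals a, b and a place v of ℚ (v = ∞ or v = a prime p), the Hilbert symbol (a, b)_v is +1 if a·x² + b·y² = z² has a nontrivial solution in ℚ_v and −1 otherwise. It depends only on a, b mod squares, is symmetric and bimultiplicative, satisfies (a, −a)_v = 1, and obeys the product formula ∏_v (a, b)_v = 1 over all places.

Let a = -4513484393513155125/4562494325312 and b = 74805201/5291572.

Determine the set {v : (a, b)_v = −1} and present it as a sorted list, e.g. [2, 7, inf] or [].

[5, 13]

(a, b) ≡ (-58565, 13) mod (ℚ^×)²; places V = {2, 3, 5, 7, 11, 13, 17, 29, 31, 53, ∞}.
(a,b)_17: α=-1, u≡12; β=0, v≡1 (mod 17); (12|17)=-1, (1|17)=+1; sign (−1)^0·-1^0·+1^-1 = +1.
(a,b)_11: α=-2, u≡8; β=-2, v≡6 (mod 11); (8|11)=-1, (6|11)=-1; sign (−1)^0·-1^-2·-1^-2 = +1.
(a,b)_29: α=-4, u≡3; β=-2, v≡9 (mod 29); (3|29)=-1, (9|29)=+1; sign (−1)^0·-1^-2·+1^-4 = +1.
(a,b)_13: α=1, u≡11; β=-1, v≡3 (mod 13); (11|13)=-1, (3|13)=+1; sign (−1)^0·-1^-1·+1^1 = -1.
(a,b)_5: α=3, u≡2; β=0, v≡3 (mod 5); (2|5)=-1, (3|5)=-1; sign (−1)^0·-1^0·-1^3 = -1.
(a,b)_7: α=-2, u≡2; β=0, v≡5 (mod 7); (2|7)=+1, (5|7)=-1; sign (−1)^0·+1^0·-1^-2 = +1.
(a,b)_∞: sgn(-58565)=−, sgn(13)=+, so +1.
(a,b)_31: α=6, u≡19; β=4, v≡3 (mod 31); (19|31)=+1, (3|31)=-1; sign (−1)^0·+1^4·-1^6 = +1.
(a,b)_2: α=-6, β=-2; u≡3, v≡5 (mod 8); ε(u)ε(v)=1·0, αω(v)=-6·1, βω(u)=-2·1; sum ≡ 0  ⇒  +1.
(a,b)_3: α=10, u≡1; β=4, v≡1 (mod 3); (1|3)=+1, (1|3)=+1; sign (−1)^0·+1^4·+1^10 = +1.
(a,b)_53: α=1, u≡22; β=0, v≡6 (mod 53); (22|53)=-1, (6|53)=+1; sign (−1)^0·-1^0·+1^1 = +1.
Ram(-58565, 13) = {5, 13}; no ℚ_5-point on the conic.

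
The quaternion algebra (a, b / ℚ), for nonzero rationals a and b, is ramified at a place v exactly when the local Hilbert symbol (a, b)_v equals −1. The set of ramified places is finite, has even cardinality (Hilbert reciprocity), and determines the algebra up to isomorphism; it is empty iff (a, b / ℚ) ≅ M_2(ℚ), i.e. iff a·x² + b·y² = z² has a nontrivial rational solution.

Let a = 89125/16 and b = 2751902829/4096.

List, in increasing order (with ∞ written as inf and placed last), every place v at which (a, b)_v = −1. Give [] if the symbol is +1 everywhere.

Mod squares: a ≡ 3565, b ≡ 3774901. Check v ∈ {∞, 2, 3, 5, 13, 17, 19, 23, 29, 31}.
v=23: a=23^1·(≡5), b=23^0·(≡1) mod 23; (5|23)=-1, (1|23)=+1; (−1)^{1·0·11}·(-1)^0·(+1)^1 = +1.
v=31: a=31^1·(≡15), b=31^1·(≡12) mod 31; (15|31)=-1, (12|31)=-1; (−1)^{1·1·15}·(-1)^1·(-1)^1 = -1.
v=19: a=19^0·(≡14), b=19^1·(≡13) mod 19; (14|19)=-1, (13|19)=-1; (−1)^{0·1·9}·(-1)^1·(-1)^0 = -1.
v=∞: 3565 > 0 and 3774901 > 0  ⇒  (a,b)_∞ = +1.
v=2: v_2(a)=-4, v_2(b)=-12; units ≡ 5, 5 (mod 8); ε·ε+αω+βω = 0·0+-4·1+-12·1 ≡ 0  ⇒  (a,b)_2 = +1.
v=17: a=17^0·(≡6), b=17^1·(≡15) mod 17; (6|17)=-1, (15|17)=+1; (−1)^{0·1·8}·(-1)^1·(+1)^0 = -1.
v=29: a=29^0·(≡15), b=29^1·(≡18) mod 29; (15|29)=-1, (18|29)=-1; (−1)^{0·1·14}·(-1)^1·(-1)^0 = -1.
v=3: a=3^0·(≡1), b=3^6·(≡1) mod 3; (1|3)=+1, (1|3)=+1; (−1)^{0·6·1}·(+1)^6·(+1)^0 = +1.
v=13: a=13^0·(≡12), b=13^1·(≡9) mod 13; (12|13)=+1, (9|13)=+1; (−1)^{0·1·6}·(+1)^1·(+1)^0 = +1.
v=5: a=5^3·(≡3), b=5^0·(≡4) mod 5; (3|5)=-1, (4|5)=+1; (−1)^{3·0·2}·(-1)^0·(+1)^3 = +1.
Ram(3565, 3774901) = {17, 19, 29, 31}; no ℚ_17-point on the conic.

[17, 19, 29, 31]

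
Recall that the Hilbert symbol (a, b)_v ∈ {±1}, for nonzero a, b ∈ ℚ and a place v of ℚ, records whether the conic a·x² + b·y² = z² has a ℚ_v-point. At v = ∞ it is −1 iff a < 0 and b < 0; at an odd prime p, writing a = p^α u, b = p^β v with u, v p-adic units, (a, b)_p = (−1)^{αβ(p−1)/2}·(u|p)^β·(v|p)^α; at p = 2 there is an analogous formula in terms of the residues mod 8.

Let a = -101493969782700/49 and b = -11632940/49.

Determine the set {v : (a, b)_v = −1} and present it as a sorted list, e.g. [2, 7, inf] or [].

[5, 11, 23, inf]

Mod squares: a ≡ -3, b ≡ -24035. Check v ∈ {∞, 2, 3, 5, 7, 11, 19, 23}.
v=∞: -3 < 0 and -24035 < 0  ⇒  (a,b)_∞ = -1.
v=7: a=7^-2·(≡2), b=7^-2·(≡3) mod 7; (2|7)=+1, (3|7)=-1; (−1)^{-2·-2·3}·(+1)^-2·(-1)^-2 = +1.
v=3: a=3^1·(≡2), b=3^0·(≡1) mod 3; (2|3)=-1, (1|3)=+1; (−1)^{1·0·1}·(-1)^0·(+1)^1 = +1.
v=23: a=23^2·(≡21), b=23^1·(≡12) mod 23; (21|23)=-1, (12|23)=+1; (−1)^{2·1·11}·(-1)^1·(+1)^2 = -1.
v=2: v_2(a)=2, v_2(b)=2; units ≡ 5, 5 (mod 8); ε·ε+αω+βω = 0·0+2·1+2·1 ≡ 0  ⇒  (a,b)_2 = +1.
v=11: a=11^6·(≡10), b=11^3·(≡1) mod 11; (10|11)=-1, (1|11)=+1; (−1)^{6·3·5}·(-1)^3·(+1)^6 = -1.
v=19: a=19^2·(≡11), b=19^1·(≡10) mod 19; (11|19)=+1, (10|19)=-1; (−1)^{2·1·9}·(+1)^1·(-1)^2 = +1.
v=5: a=5^2·(≡3), b=5^1·(≡3) mod 5; (3|5)=-1, (3|5)=-1; (−1)^{2·1·2}·(-1)^1·(-1)^2 = -1.
Ram(-3, -24035) = {5, 11, 23, ∞}; no ℚ_5-point on the conic.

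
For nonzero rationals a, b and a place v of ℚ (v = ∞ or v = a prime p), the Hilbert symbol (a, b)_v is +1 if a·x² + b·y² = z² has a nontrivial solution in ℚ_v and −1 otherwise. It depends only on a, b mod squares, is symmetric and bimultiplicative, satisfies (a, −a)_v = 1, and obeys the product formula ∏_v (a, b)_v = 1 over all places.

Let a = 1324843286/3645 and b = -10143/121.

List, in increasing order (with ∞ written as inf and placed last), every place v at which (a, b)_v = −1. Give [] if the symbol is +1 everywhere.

[5, 17]

(a, b) ≡ (50830, -23) mod (ℚ^×)²; places V = {2, 3, 5, 7, 11, 13, 17, 19, 23, ∞}.
(a,b)_13: α=1, u≡1; β=0, v≡9 (mod 13); (1|13)=+1, (9|13)=+1; sign (−1)^0·+1^0·+1^1 = +1.
(a,b)_17: α=1, u≡2; β=0, v≡3 (mod 17); (2|17)=+1, (3|17)=-1; sign (−1)^0·+1^0·-1^1 = -1.
(a,b)_∞: sgn(50830)=+, sgn(-23)=−, so +1.
(a,b)_7: α=0, u≡5; β=2, v≡5 (mod 7); (5|7)=-1, (5|7)=-1; sign (−1)^0·-1^2·-1^0 = +1.
(a,b)_23: α=1, u≡16; β=1, v≡7 (mod 23); (16|23)=+1, (7|23)=-1; sign (−1)^1·+1^1·-1^1 = +1.
(a,b)_19: α=4, u≡6; β=0, v≡14 (mod 19); (6|19)=+1, (14|19)=-1; sign (−1)^0·+1^0·-1^4 = +1.
(a,b)_11: α=0, u≡2; β=-2, v≡10 (mod 11); (2|11)=-1, (10|11)=-1; sign (−1)^0·-1^-2·-1^0 = +1.
(a,b)_3: α=-6, u≡1; β=2, v≡1 (mod 3); (1|3)=+1, (1|3)=+1; sign (−1)^0·+1^2·+1^-6 = +1.
(a,b)_5: α=-1, u≡4; β=0, v≡2 (mod 5); (4|5)=+1, (2|5)=-1; sign (−1)^0·+1^0·-1^-1 = -1.
(a,b)_2: α=1, β=0; u≡7, v≡1 (mod 8); ε(u)ε(v)=1·0, αω(v)=1·0, βω(u)=0·0; sum ≡ 0  ⇒  +1.
Ram(50830, -23) = {5, 17}; no ℚ_5-point on the conic.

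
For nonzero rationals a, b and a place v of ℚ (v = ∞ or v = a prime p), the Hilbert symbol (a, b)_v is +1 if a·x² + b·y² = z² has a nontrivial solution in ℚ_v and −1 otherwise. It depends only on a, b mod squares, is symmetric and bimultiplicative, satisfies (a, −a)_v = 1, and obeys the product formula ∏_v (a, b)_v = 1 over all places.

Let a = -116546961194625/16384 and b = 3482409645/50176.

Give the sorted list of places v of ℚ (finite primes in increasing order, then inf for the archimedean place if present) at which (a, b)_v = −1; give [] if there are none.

[3, 5, 31, 37]

(a, b) ≡ (-9170265, 6045) mod (ℚ^×)²; places V = {2, 3, 5, 7, 11, 13, 23, 31, 37, 41, ∞}.
(a,b)_∞: sgn(-9170265)=−, sgn(6045)=+, so +1.
(a,b)_41: α=1, u≡23; β=0, v≡2 (mod 41); (23|41)=+1, (2|41)=+1; sign (−1)^0·+1^0·+1^1 = +1.
(a,b)_5: α=3, u≡2; β=1, v≡4 (mod 5); (2|5)=-1, (4|5)=+1; sign (−1)^0·-1^1·+1^3 = -1.
(a,b)_23: α=2, u≡5; β=2, v≡17 (mod 23); (5|23)=-1, (17|23)=-1; sign (−1)^0·-1^2·-1^2 = +1.
(a,b)_13: α=1, u≡12; β=1, v≡9 (mod 13); (12|13)=+1, (9|13)=+1; sign (−1)^0·+1^1·+1^1 = +1.
(a,b)_2: α=-14, β=-10; u≡7, v≡5 (mod 8); ε(u)ε(v)=1·0, αω(v)=-14·1, βω(u)=-10·0; sum ≡ 0  ⇒  +1.
(a,b)_31: α=3, u≡2; β=1, v≡4 (mod 31); (2|31)=+1, (4|31)=+1; sign (−1)^1·+1^1·+1^3 = -1.
(a,b)_11: α=0, u≡10; β=2, v≡2 (mod 11); (10|11)=-1, (2|11)=-1; sign (−1)^0·-1^2·-1^0 = +1.
(a,b)_7: α=0, u≡1; β=-2, v≡4 (mod 7); (1|7)=+1, (4|7)=+1; sign (−1)^0·+1^-2·+1^0 = +1.
(a,b)_3: α=1, u≡2; β=3, v≡2 (mod 3); (2|3)=-1, (2|3)=-1; sign (−1)^1·-1^3·-1^1 = -1.
(a,b)_37: α=1, u≡20; β=0, v≡24 (mod 37); (20|37)=-1, (24|37)=-1; sign (−1)^0·-1^0·-1^1 = -1.
Ram(-9170265, 6045) = {3, 5, 31, 37}; no ℚ_3-point on the conic.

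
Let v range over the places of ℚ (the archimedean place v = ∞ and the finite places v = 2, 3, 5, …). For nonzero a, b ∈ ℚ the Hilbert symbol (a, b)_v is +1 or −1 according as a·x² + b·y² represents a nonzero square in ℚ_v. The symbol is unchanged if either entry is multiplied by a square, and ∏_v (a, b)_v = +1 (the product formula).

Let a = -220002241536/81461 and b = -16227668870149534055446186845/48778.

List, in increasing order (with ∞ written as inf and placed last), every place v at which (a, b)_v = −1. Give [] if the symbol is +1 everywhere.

[7, 19, 29, inf]

(a, b) ≡ (-1569799, -58510690) mod (ℚ^×)²; places V = {2, 3, 5, 7, 11, 19, 23, 29, 37, 41, 53, ∞}.
(a,b)_∞: sgn(-1569799)=−, sgn(-58510690)=−, so -1.
(a,b)_23: α=0, u≡11; β=2, v≡20 (mod 23); (11|23)=-1, (20|23)=-1; sign (−1)^0·-1^2·-1^0 = +1.
(a,b)_3: α=4, u≡2; β=6, v≡2 (mod 3); (2|3)=-1, (2|3)=-1; sign (−1)^0·-1^6·-1^4 = +1.
(a,b)_41: α=0, u≡1; β=1, v≡11 (mod 41); (1|41)=+1, (11|41)=-1; sign (−1)^0·+1^1·-1^0 = +1.
(a,b)_7: α=3, u≡1; β=9, v≡2 (mod 7); (1|7)=+1, (2|7)=+1; sign (−1)^1·+1^9·+1^3 = -1.
(a,b)_29: α=-1, u≡21; β=-3, v≡23 (mod 29); (21|29)=-1, (23|29)=+1; sign (−1)^0·-1^-3·+1^-1 = -1.
(a,b)_37: α=1, u≡26; β=3, v≡11 (mod 37); (26|37)=+1, (11|37)=+1; sign (−1)^0·+1^3·+1^1 = +1.
(a,b)_19: α=1, u≡10; β=3, v≡10 (mod 19); (10|19)=-1, (10|19)=-1; sign (−1)^1·-1^3·-1^1 = -1.
(a,b)_2: α=10, β=-1; u≡1, v≡7 (mod 8); ε(u)ε(v)=0·1, αω(v)=10·0, βω(u)=-1·0; sum ≡ 0  ⇒  +1.
(a,b)_53: α=-2, u≡3; β=0, v≡25 (mod 53); (3|53)=-1, (25|53)=+1; sign (−1)^0·-1^0·+1^-2 = +1.
(a,b)_11: α=1, u≡5; β=4, v≡9 (mod 11); (5|11)=+1, (9|11)=+1; sign (−1)^0·+1^4·+1^1 = +1.
(a,b)_5: α=0, u≡4; β=1, v≡2 (mod 5); (4|5)=+1, (2|5)=-1; sign (−1)^0·+1^1·-1^0 = +1.
(-1569799, -58510690 / ℚ) ramifies at {7, 19, 29, ∞}: a division algebra.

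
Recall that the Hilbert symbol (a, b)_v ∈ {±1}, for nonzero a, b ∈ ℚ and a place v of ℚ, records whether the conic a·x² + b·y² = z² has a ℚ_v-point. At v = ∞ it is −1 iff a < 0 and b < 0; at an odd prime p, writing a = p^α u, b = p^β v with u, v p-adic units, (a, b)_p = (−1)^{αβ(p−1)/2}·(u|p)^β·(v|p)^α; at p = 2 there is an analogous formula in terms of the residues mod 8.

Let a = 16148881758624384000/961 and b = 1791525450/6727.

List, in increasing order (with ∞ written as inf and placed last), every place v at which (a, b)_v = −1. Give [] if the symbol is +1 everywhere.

(a, b) ≡ (1785, 6006) mod (ℚ^×)²; places V = {2, 3, 5, 7, 11, 13, 17, 31, ∞}.
(a,b)_∞: sgn(1785)=+, sgn(6006)=+, so +1.
(a,b)_2: α=10, β=1; u≡1, v≡3 (mod 8); ε(u)ε(v)=0·1, αω(v)=10·1, βω(u)=1·0; sum ≡ 0  ⇒  +1.
(a,b)_11: α=4, u≡3; β=1, v≡10 (mod 11); (3|11)=+1, (10|11)=-1; sign (−1)^0·+1^1·-1^4 = +1.
(a,b)_3: α=1, u≡1; β=1, v≡1 (mod 3); (1|3)=+1, (1|3)=+1; sign (−1)^1·+1^1·+1^1 = -1.
(a,b)_13: α=0, u≡3; β=1, v≡5 (mod 13); (3|13)=+1, (5|13)=-1; sign (−1)^0·+1^1·-1^0 = +1.
(a,b)_5: α=3, u≡2; β=2, v≡4 (mod 5); (2|5)=-1, (4|5)=+1; sign (−1)^0·-1^2·+1^3 = +1.
(a,b)_7: α=1, u≡6; β=-1, v≡4 (mod 7); (6|7)=-1, (4|7)=+1; sign (−1)^1·-1^-1·+1^1 = +1.
(a,b)_17: α=7, u≡3; β=4, v≡11 (mod 17); (3|17)=-1, (11|17)=-1; sign (−1)^0·-1^4·-1^7 = -1.
(a,b)_31: α=-2, u≡5; β=-2, v≡29 (mod 31); (5|31)=+1, (29|31)=-1; sign (−1)^0·+1^-2·-1^-2 = +1.
Ram(1785, 6006) = {3, 17}; no ℚ_3-point on the conic.

[3, 17]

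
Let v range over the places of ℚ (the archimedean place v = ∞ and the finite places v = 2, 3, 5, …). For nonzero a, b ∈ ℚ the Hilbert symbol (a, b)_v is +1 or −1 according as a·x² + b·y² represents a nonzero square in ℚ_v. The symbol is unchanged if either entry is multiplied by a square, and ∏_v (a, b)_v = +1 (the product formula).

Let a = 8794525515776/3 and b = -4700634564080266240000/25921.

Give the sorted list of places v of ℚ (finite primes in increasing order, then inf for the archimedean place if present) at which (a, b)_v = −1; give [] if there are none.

(a, b) ≡ (7917, -286) mod (ℚ^×)²; places V = {2, 3, 5, 7, 11, 13, 23, 29, 41, 47, ∞}.
(a,b)_47: α=0, u≡7; β=2, v≡13 (mod 47); (7|47)=+1, (13|47)=-1; sign (−1)^0·+1^2·-1^0 = +1.
(a,b)_∞: sgn(7917)=+, sgn(-286)=−, so +1.
(a,b)_41: α=2, u≡37; β=0, v≡23 (mod 41); (37|41)=+1, (23|41)=+1; sign (−1)^0·+1^0·+1^2 = +1.
(a,b)_13: α=1, u≡6; β=5, v≡1 (mod 13); (6|13)=-1, (1|13)=+1; sign (−1)^0·-1^5·+1^1 = -1.
(a,b)_5: α=0, u≡2; β=4, v≡1 (mod 5); (2|5)=-1, (1|5)=+1; sign (−1)^0·-1^4·+1^0 = +1.
(a,b)_2: α=14, β=13; u≡5, v≡1 (mod 8); ε(u)ε(v)=0·0, αω(v)=14·0, βω(u)=13·1; sum ≡ 1  ⇒  -1.
(a,b)_29: α=1, u≡26; β=2, v≡28 (mod 29); (26|29)=-1, (28|29)=+1; sign (−1)^0·-1^2·+1^1 = +1.
(a,b)_11: α=2, u≡7; β=3, v≡10 (mod 11); (7|11)=-1, (10|11)=-1; sign (−1)^0·-1^3·-1^2 = -1.
(a,b)_7: α=1, u≡2; β=-2, v≡4 (mod 7); (2|7)=+1, (4|7)=+1; sign (−1)^0·+1^-2·+1^1 = +1.
(a,b)_3: α=-1, u≡2; β=0, v≡2 (mod 3); (2|3)=-1, (2|3)=-1; sign (−1)^0·-1^0·-1^-1 = -1.
(a,b)_23: α=0, u≡15; β=-2, v≡4 (mod 23); (15|23)=-1, (4|23)=+1; sign (−1)^0·-1^-2·+1^0 = +1.
(7917, -286 / ℚ) ramifies at {2, 3, 11, 13}: a division algebra.

[2, 3, 11, 13]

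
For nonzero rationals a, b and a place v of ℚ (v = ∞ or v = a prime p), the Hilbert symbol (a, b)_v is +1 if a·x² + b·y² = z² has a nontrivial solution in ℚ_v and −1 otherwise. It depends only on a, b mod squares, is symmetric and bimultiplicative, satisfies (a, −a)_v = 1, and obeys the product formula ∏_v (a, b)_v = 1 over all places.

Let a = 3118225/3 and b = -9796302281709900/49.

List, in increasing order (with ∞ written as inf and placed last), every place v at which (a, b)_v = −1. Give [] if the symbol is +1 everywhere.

[17, 23, 31, 37]

(a, b) ≡ (374187, -65379) mod (ℚ^×)²; places V = {2, 3, 5, 7, 11, 17, 19, 23, 29, 31, 37, ∞}.
(a,b)_5: α=2, u≡3; β=2, v≡1 (mod 5); (3|5)=-1, (1|5)=+1; sign (−1)^0·-1^2·+1^2 = +1.
(a,b)_11: α=1, u≡9; β=2, v≡1 (mod 11); (9|11)=+1, (1|11)=+1; sign (−1)^0·+1^2·+1^1 = +1.
(a,b)_19: α=0, u≡7; β=1, v≡7 (mod 19); (7|19)=+1, (7|19)=+1; sign (−1)^0·+1^1·+1^0 = +1.
(a,b)_23: α=1, u≡12; β=2, v≡5 (mod 23); (12|23)=+1, (5|23)=-1; sign (−1)^0·+1^2·-1^1 = -1.
(a,b)_3: α=-1, u≡1; β=5, v≡2 (mod 3); (1|3)=+1, (2|3)=-1; sign (−1)^1·+1^5·-1^-1 = +1.
(a,b)_31: α=0, u≡30; β=1, v≡30 (mod 31); (30|31)=-1, (30|31)=-1; sign (−1)^0·-1^1·-1^0 = -1.
(a,b)_7: α=0, u≡4; β=-2, v≡2 (mod 7); (4|7)=+1, (2|7)=+1; sign (−1)^0·+1^-2·+1^0 = +1.
(a,b)_17: α=1, u≡4; β=2, v≡3 (mod 17); (4|17)=+1, (3|17)=-1; sign (−1)^0·+1^2·-1^1 = -1.
(a,b)_37: α=0, u≡29; β=1, v≡12 (mod 37); (29|37)=-1, (12|37)=+1; sign (−1)^0·-1^1·+1^0 = -1.
(a,b)_∞: sgn(374187)=+, sgn(-65379)=−, so +1.
(a,b)_29: α=1, u≡17; β=0, v≡9 (mod 29); (17|29)=-1, (9|29)=+1; sign (−1)^0·-1^0·+1^1 = +1.
(a,b)_2: α=0, β=2; u≡3, v≡5 (mod 8); ε(u)ε(v)=1·0, αω(v)=0·1, βω(u)=2·1; sum ≡ 0  ⇒  +1.
|Ram(374187, -65379)| = 4, even; anisotropic at {17, 23, 31, 37}.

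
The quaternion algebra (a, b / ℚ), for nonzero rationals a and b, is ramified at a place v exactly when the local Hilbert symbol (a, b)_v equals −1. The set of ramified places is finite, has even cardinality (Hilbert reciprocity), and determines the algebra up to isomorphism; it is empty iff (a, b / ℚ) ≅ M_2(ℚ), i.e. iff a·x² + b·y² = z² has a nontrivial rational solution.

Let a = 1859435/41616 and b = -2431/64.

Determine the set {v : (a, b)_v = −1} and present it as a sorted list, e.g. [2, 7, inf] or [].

(a, b) ≡ (3515, -2431) mod (ℚ^×)²; places V = {2, 3, 5, 11, 13, 17, 19, 23, 37, ∞}.
(a,b)_13: α=0, u≡2; β=1, v≡5 (mod 13); (2|13)=-1, (5|13)=-1; sign (−1)^0·-1^1·-1^0 = -1.
(a,b)_5: α=1, u≡2; β=0, v≡1 (mod 5); (2|5)=-1, (1|5)=+1; sign (−1)^0·-1^0·+1^1 = +1.
(a,b)_19: α=1, u≡12; β=0, v≡11 (mod 19); (12|19)=-1, (11|19)=+1; sign (−1)^0·-1^0·+1^1 = +1.
(a,b)_3: α=-2, u≡2; β=0, v≡2 (mod 3); (2|3)=-1, (2|3)=-1; sign (−1)^0·-1^0·-1^-2 = +1.
(a,b)_11: α=0, u≡2; β=1, v≡6 (mod 11); (2|11)=-1, (6|11)=-1; sign (−1)^0·-1^1·-1^0 = -1.
(a,b)_∞: sgn(3515)=+, sgn(-2431)=−, so +1.
(a,b)_2: α=-4, β=-6; u≡3, v≡1 (mod 8); ε(u)ε(v)=1·0, αω(v)=-4·0, βω(u)=-6·1; sum ≡ 0  ⇒  +1.
(a,b)_17: α=-2, u≡16; β=1, v≡6 (mod 17); (16|17)=+1, (6|17)=-1; sign (−1)^0·+1^1·-1^-2 = +1.
(a,b)_37: α=1, u≡36; β=0, v≡10 (mod 37); (36|37)=+1, (10|37)=+1; sign (−1)^0·+1^0·+1^1 = +1.
(a,b)_23: α=2, u≡20; β=0, v≡17 (mod 23); (20|23)=-1, (17|23)=-1; sign (−1)^0·-1^0·-1^2 = +1.
Ram(3515, -2431) = {11, 13}; no ℚ_11-point on the conic.

[11, 13]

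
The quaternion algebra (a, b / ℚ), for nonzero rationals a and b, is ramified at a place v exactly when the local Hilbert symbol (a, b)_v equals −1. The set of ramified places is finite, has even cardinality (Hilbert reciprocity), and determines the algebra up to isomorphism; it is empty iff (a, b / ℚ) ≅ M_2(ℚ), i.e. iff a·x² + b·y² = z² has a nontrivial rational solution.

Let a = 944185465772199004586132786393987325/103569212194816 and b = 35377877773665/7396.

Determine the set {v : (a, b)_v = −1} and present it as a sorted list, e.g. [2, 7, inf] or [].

(a, b) ≡ (2397, 277584585) mod (ℚ^×)²; places V = {2, 3, 5, 7, 11, 17, 19, 23, 43, 47, 53, ∞}.
(a,b)_53: α=2, u≡33; β=1, v≡43 (mod 53); (33|53)=-1, (43|53)=+1; sign (−1)^0·-1^1·+1^2 = -1.
(a,b)_11: α=2, u≡7; β=0, v≡5 (mod 11); (7|11)=-1, (5|11)=+1; sign (−1)^0·-1^0·+1^2 = +1.
(a,b)_∞: sgn(2397)=+, sgn(277584585)=+, so +1.
(a,b)_47: α=3, u≡6; β=1, v≡41 (mod 47); (6|47)=+1, (41|47)=-1; sign (−1)^1·+1^1·-1^3 = +1.
(a,b)_5: α=2, u≡3; β=1, v≡3 (mod 5); (3|5)=-1, (3|5)=-1; sign (−1)^0·-1^1·-1^2 = -1.
(a,b)_43: α=-6, u≡12; β=-2, v≡28 (mod 43); (12|43)=-1, (28|43)=-1; sign (−1)^0·-1^-2·-1^-6 = +1.
(a,b)_7: α=4, u≡6; β=2, v≡5 (mod 7); (6|7)=-1, (5|7)=-1; sign (−1)^0·-1^2·-1^4 = +1.
(a,b)_3: α=9, u≡1; β=3, v≡2 (mod 3); (1|3)=+1, (2|3)=-1; sign (−1)^1·+1^3·-1^9 = +1.
(a,b)_19: α=2, u≡15; β=1, v≡11 (mod 19); (15|19)=-1, (11|19)=+1; sign (−1)^0·-1^1·+1^2 = -1.
(a,b)_2: α=-14, β=-2; u≡5, v≡1 (mod 8); ε(u)ε(v)=0·0, αω(v)=-14·0, βω(u)=-2·1; sum ≡ 0  ⇒  +1.
(a,b)_17: α=9, u≡6; β=3, v≡12 (mod 17); (6|17)=-1, (12|17)=-1; sign (−1)^0·-1^3·-1^9 = +1.
(a,b)_23: α=2, u≡20; β=1, v≡6 (mod 23); (20|23)=-1, (6|23)=+1; sign (−1)^0·-1^1·+1^2 = -1.
Ram(2397, 277584585) = {5, 19, 23, 53}; no ℚ_5-point on the conic.

[5, 19, 23, 53]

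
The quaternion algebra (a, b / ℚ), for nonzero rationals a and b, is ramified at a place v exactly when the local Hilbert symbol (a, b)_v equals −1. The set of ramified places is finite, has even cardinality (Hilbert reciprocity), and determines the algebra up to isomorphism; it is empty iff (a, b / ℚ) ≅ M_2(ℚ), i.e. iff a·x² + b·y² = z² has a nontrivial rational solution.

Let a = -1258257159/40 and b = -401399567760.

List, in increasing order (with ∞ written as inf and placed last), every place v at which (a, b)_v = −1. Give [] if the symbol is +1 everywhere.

Mod squares: a ≡ -537510, b ≡ -240465. Check v ∈ {∞, 2, 3, 5, 17, 19, 23, 41}.
v=∞: -537510 < 0 and -240465 < 0  ⇒  (a,b)_∞ = -1.
v=2: v_2(a)=-3, v_2(b)=4; units ≡ 5, 7 (mod 8); ε·ε+αω+βω = 0·1+-3·0+4·1 ≡ 0  ⇒  (a,b)_2 = +1.
v=3: a=3^5·(≡2), b=3^1·(≡2) mod 3; (2|3)=-1, (2|3)=-1; (−1)^{5·1·1}·(-1)^1·(-1)^5 = -1.
v=41: a=41^1·(≡2), b=41^1·(≡20) mod 41; (2|41)=+1, (20|41)=+1; (−1)^{1·1·20}·(+1)^1·(+1)^1 = +1.
v=17: a=17^2·(≡15), b=17^3·(≡4) mod 17; (15|17)=+1, (4|17)=+1; (−1)^{2·3·8}·(+1)^3·(+1)^2 = +1.
v=19: a=19^1·(≡1), b=19^2·(≡12) mod 19; (1|19)=+1, (12|19)=-1; (−1)^{1·2·9}·(+1)^2·(-1)^1 = -1.
v=5: a=5^-1·(≡2), b=5^1·(≡3) mod 5; (2|5)=-1, (3|5)=-1; (−1)^{-1·1·2}·(-1)^1·(-1)^-1 = +1.
v=23: a=23^1·(≡19), b=23^1·(≡22) mod 23; (19|23)=-1, (22|23)=-1; (−1)^{1·1·11}·(-1)^1·(-1)^1 = -1.
(-537510, -240465 / ℚ) ramifies at {3, 19, 23, ∞}: a division algebra.

[3, 19, 23, inf]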